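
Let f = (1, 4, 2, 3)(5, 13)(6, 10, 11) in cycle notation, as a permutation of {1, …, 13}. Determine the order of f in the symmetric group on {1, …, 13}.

The disjoint cycles have lengths 4, 3, 2, 1, 1, 1, 1.
Since disjoint cycles commute, ord(f) = lcm(4, 3, 2) = 12.

12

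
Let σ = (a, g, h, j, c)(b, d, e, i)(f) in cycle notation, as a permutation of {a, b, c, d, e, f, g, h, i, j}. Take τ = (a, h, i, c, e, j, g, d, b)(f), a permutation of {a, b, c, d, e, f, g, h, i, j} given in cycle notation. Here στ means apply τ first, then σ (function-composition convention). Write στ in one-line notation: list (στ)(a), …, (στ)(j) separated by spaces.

(στ)(x) = σ(τ(x)). Computing each image: σ(τ(a)) = σ(h) = j, σ(τ(b)) = σ(a) = g, σ(τ(c)) = σ(e) = i, σ(τ(d)) = σ(b) = d, σ(τ(e)) = σ(j) = c, σ(τ(f)) = σ(f) = f, σ(τ(g)) = σ(d) = e, σ(τ(h)) = σ(i) = b, σ(τ(i)) = σ(c) = a, σ(τ(j)) = σ(g) = h.
Hence στ = [j g i d c f e b a h].

j g i d c f e b a h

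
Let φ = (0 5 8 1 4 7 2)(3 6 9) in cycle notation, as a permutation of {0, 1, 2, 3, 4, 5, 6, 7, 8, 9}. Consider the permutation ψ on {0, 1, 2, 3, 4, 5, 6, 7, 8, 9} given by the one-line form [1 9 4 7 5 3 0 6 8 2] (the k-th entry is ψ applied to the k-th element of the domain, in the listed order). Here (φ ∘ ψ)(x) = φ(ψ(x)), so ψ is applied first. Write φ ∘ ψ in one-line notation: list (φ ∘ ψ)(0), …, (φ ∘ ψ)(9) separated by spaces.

4 3 7 2 8 6 5 9 1 0

(φ ∘ ψ)(x) = φ(ψ(x)). Computing each image: φ(ψ(0)) = φ(1) = 4, φ(ψ(1)) = φ(9) = 3, φ(ψ(2)) = φ(4) = 7, φ(ψ(3)) = φ(7) = 2, φ(ψ(4)) = φ(5) = 8, φ(ψ(5)) = φ(3) = 6, φ(ψ(6)) = φ(0) = 5, φ(ψ(7)) = φ(6) = 9, φ(ψ(8)) = φ(8) = 1, φ(ψ(9)) = φ(2) = 0.
Hence φ ∘ ψ = [4 3 7 2 8 6 5 9 1 0].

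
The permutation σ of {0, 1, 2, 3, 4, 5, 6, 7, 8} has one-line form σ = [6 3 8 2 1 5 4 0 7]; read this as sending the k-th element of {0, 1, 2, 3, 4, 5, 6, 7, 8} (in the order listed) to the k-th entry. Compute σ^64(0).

0

Tracing 0 → 6 → … returns to 0 after 8 steps, so 0 lies in an 8-cycle (0 6 4 1 3 2 8 7).
Since the cycle has length 8, σ^64 acts on it the same as σ^0 (64 mod 8 = 0).
So σ^64(0) = 0.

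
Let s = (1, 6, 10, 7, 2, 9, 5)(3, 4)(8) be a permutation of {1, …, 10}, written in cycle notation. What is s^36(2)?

2 lies in the 7-cycle (1, 6, 10, 7, 2, 9, 5).
Since the cycle has length 7, s^36 acts on it the same as s^1 (36 mod 7 = 1).
Stepping 1 place around the cycle: 2 → 9.

9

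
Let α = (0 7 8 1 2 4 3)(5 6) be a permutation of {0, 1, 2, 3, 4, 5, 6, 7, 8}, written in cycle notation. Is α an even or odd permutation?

The cycle lengths are 7, 2.
A cycle is odd iff its length is even; α has 1 even-length cycle, so sgn(α) = (−1)^1 and α is odd.

odd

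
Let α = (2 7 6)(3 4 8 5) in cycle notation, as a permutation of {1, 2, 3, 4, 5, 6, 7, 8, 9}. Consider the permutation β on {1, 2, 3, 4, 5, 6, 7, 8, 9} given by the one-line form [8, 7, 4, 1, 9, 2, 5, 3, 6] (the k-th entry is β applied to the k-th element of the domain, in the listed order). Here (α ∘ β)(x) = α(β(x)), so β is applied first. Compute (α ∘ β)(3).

First apply β: β(3) = 4, then α(4) = 8. Thus (α ∘ β)(3) = 8.

8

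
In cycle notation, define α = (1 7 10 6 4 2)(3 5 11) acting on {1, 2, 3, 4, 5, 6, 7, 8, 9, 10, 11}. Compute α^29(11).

11 lies in the 3-cycle (3 5 11).
On a 3-cycle, α^3 is the identity, so α^29 = α^2 there (29 ≡ 2 mod 3).
Stepping 2 places around the cycle: 11 → 3 → 5.

5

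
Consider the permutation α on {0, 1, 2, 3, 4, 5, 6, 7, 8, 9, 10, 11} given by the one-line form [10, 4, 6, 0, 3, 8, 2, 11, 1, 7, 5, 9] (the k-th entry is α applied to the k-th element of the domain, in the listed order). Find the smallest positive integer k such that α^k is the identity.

42

Writing α as disjoint cycles, the cycle lengths are 7, 3, 2.
The order is lcm(7, 3, 2) = 42.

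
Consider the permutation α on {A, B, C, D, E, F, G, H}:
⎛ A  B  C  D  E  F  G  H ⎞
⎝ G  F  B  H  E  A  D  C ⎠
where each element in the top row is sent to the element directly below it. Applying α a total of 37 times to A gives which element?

D

Tracing A → G → … returns to A after 7 steps, so A lies in a 7-cycle (A G D H C B F).
Since the cycle has length 7, α^37 acts on it the same as α^2 (37 mod 7 = 2).
Advancing 2 steps from A: A → G → D.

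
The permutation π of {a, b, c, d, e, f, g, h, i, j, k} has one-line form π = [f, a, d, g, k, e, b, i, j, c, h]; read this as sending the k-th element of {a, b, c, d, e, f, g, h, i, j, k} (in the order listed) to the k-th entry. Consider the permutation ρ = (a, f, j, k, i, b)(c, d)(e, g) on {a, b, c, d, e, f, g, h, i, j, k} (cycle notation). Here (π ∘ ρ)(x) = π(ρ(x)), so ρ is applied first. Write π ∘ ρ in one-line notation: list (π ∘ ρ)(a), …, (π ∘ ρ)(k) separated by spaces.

e f g d b c k i a h j

For each element, apply ρ then π: a → f → e; b → a → f; c → d → g; d → c → d; e → g → b; f → j → c; g → e → k; h → h → i; i → b → a; j → k → h; k → i → j.
Collecting the images, π ∘ ρ = [e f g d b c k i a h j].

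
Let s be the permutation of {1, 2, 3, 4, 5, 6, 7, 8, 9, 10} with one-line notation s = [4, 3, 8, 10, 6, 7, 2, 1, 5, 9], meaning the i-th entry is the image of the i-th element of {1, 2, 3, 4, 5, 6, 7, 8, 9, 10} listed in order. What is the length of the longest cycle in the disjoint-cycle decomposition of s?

10

Decomposing into disjoint cycles gives (1 4 10 9 5 6 7 2 3 8); the longest has length 10.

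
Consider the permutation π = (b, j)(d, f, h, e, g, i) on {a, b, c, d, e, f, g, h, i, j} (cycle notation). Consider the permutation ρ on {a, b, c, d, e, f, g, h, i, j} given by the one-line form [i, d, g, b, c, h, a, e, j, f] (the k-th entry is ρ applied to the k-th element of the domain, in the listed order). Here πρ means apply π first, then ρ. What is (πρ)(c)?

g

First apply π: π(c) = c, then ρ(c) = g. Thus (πρ)(c) = g.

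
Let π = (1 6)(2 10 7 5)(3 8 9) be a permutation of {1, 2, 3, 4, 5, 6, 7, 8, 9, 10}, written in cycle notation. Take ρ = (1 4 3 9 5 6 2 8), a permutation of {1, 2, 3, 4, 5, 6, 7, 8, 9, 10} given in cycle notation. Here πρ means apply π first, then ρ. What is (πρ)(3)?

1

(πρ)(3) = ρ(π(3)). π(3) = 8, then ρ(8) = 1. So (πρ)(3) = 1.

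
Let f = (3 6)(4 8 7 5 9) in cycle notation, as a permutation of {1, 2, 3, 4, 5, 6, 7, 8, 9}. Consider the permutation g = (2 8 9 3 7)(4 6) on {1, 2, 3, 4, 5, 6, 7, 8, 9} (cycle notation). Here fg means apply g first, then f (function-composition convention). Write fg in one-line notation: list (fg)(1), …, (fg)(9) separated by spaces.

1 7 5 3 9 8 2 4 6

Chase each element through g then f: 1 → 1 → 1; 2 → 8 → 7; 3 → 7 → 5; 4 → 6 → 3; 5 → 5 → 9; 6 → 4 → 8; 7 → 2 → 2; 8 → 9 → 4; 9 → 3 → 6.
Collecting the images, fg = [1 7 5 3 9 8 2 4 6].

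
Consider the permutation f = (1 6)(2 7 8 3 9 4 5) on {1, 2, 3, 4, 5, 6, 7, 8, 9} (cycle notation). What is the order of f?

The cycle type of f is (7, 2).
The order of f is the least common multiple of its cycle lengths: lcm(7, 2) = 14.

14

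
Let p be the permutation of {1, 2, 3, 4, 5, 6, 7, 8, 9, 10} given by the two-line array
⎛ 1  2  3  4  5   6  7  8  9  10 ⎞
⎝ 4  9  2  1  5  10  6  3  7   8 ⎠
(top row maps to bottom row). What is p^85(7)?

Tracing 7 → 6 → … returns to 7 after 7 steps, so 7 lies in a 7-cycle (2, 9, 7, 6, 10, 8, 3).
Powers repeat with period 7 on this cycle, and 85 mod 7 = 1, so p^85(7) = p^1(7).
Advancing 1 step from 7: 7 → 6.

6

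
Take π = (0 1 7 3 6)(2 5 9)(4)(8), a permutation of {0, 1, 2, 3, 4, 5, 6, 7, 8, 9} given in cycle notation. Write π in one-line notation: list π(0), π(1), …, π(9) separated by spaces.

1 7 5 6 4 9 0 3 8 2

Each element maps to the next entry in its cycle (wrapping to the front): 0→1, 1→7, 2→5, 3→6, 4→4, 5→9, 6→0, 7→3, 8→8, 9→2.
Listing these in domain order gives 1 7 5 6 4 9 0 3 8 2.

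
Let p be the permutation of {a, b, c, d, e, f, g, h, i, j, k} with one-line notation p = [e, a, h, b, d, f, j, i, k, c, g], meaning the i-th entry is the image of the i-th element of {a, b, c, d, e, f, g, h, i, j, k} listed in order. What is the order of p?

The disjoint-cycle form of p has cycle lengths 6, 4, 1.
Since disjoint cycles commute, ord(p) = lcm(6, 4) = 12.

12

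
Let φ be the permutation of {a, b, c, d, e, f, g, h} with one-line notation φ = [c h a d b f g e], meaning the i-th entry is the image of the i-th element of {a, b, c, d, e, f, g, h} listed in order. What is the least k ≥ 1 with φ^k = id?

6

Writing φ as disjoint cycles, the cycle lengths are 3, 2, 1, 1, 1.
Since disjoint cycles commute, ord(φ) = lcm(3, 2) = 6.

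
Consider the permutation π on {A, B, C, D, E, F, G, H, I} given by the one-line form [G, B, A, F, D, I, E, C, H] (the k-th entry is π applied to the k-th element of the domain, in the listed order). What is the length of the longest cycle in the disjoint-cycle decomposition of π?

8

Decomposing into disjoint cycles gives (A, G, E, D, F, I, H, C); the longest has length 8.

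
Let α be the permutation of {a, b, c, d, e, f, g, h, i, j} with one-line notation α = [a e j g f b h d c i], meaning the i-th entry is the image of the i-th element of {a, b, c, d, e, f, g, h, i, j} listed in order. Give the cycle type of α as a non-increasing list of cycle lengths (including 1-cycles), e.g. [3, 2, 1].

[3, 3, 3, 1]

The disjoint cycles are (a)(b e f)(c j i)(d g h), with lengths 3, 3, 3, 1 in non-increasing order.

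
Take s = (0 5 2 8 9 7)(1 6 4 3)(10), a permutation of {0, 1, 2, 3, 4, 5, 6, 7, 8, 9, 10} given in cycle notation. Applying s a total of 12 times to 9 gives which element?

9

9 lies in the 6-cycle (0 5 2 8 9 7).
On a 6-cycle, s^6 is the identity, so s^12 = s^0 there (12 ≡ 0 mod 6).
So s^12(9) = 9.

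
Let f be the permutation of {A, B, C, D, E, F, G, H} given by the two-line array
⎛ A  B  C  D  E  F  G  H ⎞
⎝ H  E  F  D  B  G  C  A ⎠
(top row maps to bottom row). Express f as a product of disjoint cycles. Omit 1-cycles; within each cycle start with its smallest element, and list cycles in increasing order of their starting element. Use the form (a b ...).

(A H)(B E)(C F G)

Iterating f from A gives A → H → A; that is the 2-cycle (A H).
Repeating from the next unused element and collecting all non-trivial cycles gives (A H)(B E)(C F G).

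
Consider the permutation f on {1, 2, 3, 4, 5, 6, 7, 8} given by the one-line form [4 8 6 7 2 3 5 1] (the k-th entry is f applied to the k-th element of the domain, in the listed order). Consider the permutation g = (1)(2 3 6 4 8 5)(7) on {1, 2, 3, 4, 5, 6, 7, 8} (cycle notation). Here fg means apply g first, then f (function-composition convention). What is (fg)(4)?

g(4) = 8, then f(8) = 1; composing gives (fg)(4) = 1.

1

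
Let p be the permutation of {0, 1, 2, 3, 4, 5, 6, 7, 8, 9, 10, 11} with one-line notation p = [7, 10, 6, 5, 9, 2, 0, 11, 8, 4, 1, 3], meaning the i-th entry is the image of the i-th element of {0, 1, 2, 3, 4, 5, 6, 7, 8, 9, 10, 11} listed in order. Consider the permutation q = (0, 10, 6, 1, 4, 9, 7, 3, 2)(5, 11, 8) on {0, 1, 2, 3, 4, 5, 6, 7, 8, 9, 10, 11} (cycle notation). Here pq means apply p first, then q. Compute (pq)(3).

11

(pq)(3) = q(p(3)). p(3) = 5, then q(5) = 11. So (pq)(3) = 11.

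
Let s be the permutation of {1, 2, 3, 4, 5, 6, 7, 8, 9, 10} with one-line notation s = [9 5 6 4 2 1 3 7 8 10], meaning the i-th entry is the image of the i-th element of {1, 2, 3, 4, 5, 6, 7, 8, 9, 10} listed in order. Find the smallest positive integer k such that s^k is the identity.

Writing s as disjoint cycles, the cycle lengths are 6, 2, 1, 1.
The order of s is the least common multiple of its cycle lengths: lcm(6, 2) = 6.

6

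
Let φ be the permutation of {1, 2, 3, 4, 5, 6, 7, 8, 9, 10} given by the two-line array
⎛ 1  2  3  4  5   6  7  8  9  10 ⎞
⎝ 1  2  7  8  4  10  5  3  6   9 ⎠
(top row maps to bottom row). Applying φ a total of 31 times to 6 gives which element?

Tracing 6 → 10 → … returns to 6 after 3 steps, so 6 lies in a 3-cycle (6 10 9).
Powers repeat with period 3 on this cycle, and 31 mod 3 = 1, so φ^31(6) = φ^1(6).
Stepping 1 place around the cycle: 6 → 10.

10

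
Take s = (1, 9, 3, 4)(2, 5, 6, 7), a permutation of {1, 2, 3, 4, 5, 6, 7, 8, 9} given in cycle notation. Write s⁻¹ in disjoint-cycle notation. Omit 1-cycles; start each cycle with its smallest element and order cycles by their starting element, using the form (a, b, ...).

If s sends a → b within a cycle, s⁻¹ sends b → a; equivalently, reverse each cycle.
After reversing and putting each cycle's least element first, s⁻¹ = (1, 4, 3, 9)(2, 7, 6, 5).

(1, 4, 3, 9)(2, 7, 6, 5)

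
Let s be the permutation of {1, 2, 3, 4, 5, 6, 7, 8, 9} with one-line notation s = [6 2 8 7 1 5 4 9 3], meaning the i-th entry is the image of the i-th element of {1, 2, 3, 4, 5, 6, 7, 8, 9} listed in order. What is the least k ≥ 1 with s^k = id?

The disjoint-cycle form of s has cycle lengths 3, 3, 2, 1.
Since disjoint cycles commute, ord(s) = lcm(3, 3, 2) = 6.

6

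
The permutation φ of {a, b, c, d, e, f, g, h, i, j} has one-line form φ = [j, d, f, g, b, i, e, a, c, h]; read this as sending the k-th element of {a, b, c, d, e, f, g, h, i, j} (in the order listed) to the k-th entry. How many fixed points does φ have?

No element satisfies φ(x) = x, so there are 0 fixed points.

0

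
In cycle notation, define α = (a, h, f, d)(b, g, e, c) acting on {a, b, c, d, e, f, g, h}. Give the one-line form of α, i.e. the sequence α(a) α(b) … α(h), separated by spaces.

h g b a c d e f

Image by image: a→h, b→g, c→b, d→a, e→c, f→d, g→e, h→f.
So the one-line form is h g b a c d e f.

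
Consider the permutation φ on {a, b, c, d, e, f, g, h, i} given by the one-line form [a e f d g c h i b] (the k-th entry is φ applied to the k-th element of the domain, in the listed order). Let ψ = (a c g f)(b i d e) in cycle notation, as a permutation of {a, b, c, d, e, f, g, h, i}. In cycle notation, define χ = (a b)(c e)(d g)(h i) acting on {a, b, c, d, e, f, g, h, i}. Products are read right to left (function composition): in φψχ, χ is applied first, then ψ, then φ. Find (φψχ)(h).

(φψχ)(h) = φ(ψ(χ(h))). χ(h) = i, then ψ(i) = d, then φ(d) = d, so the result is d.

d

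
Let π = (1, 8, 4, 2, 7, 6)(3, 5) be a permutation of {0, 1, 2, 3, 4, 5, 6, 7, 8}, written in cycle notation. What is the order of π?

The disjoint cycles have lengths 6, 2, 1.
Since disjoint cycles commute, ord(π) = lcm(6, 2) = 6.

6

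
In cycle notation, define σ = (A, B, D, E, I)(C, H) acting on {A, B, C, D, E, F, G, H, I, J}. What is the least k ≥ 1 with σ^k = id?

The disjoint cycles have lengths 5, 2, 1, 1, 1.
Since disjoint cycles commute, ord(σ) = lcm(5, 2) = 10.

10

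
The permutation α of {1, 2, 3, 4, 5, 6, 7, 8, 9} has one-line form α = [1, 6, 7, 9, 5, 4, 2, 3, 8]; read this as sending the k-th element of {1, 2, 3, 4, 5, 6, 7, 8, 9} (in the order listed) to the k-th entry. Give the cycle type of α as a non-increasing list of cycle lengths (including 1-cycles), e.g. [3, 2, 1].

The disjoint cycles are (1)(2 6 4 9 8 3 7)(5), with lengths 7, 1, 1 in non-increasing order.

[7, 1, 1]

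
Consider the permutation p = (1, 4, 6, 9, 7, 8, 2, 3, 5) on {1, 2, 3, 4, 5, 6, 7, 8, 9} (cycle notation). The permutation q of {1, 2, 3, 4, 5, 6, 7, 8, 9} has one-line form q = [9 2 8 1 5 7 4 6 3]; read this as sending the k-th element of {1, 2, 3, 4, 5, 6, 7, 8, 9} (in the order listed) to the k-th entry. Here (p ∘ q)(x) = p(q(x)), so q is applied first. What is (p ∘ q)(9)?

5

First apply q: q(9) = 3, then p(3) = 5. Thus (p ∘ q)(9) = 5.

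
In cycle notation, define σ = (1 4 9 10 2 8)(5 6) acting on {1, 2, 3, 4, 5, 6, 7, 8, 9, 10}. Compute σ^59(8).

8 lies in the 6-cycle (1 4 9 10 2 8).
Powers repeat with period 6 on this cycle, and 59 mod 6 = 5, so σ^59(8) = σ^5(8).
Advancing 5 steps from 8: 8 → 1 → 4 → 9 → 10 → 2.

2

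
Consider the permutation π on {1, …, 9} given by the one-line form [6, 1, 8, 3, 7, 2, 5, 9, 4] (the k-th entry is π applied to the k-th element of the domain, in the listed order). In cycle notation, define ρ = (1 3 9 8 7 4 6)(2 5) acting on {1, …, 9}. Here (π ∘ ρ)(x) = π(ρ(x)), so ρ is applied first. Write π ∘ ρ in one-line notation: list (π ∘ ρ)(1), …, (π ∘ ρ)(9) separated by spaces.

For each element, apply ρ then π: 1 → 3 → 8; 2 → 5 → 7; 3 → 9 → 4; 4 → 6 → 2; 5 → 2 → 1; 6 → 1 → 6; 7 → 4 → 3; 8 → 7 → 5; 9 → 8 → 9.
Collecting the images, π ∘ ρ = [8 7 4 2 1 6 3 5 9].

8 7 4 2 1 6 3 5 9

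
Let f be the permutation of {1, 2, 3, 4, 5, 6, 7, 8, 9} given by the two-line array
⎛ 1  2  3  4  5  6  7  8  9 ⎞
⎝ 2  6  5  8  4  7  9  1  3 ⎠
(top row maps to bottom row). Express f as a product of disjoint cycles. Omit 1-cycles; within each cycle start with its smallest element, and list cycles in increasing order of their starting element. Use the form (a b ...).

Iterating f from 1 gives 1 → 2 → 6 → 7 → 9 → 3 → 5 → 4 → 8 → 1; that is the 9-cycle (1 2 6 7 9 3 5 4 8).
Repeating from the next unused element and collecting all non-trivial cycles gives (1 2 6 7 9 3 5 4 8).

(1 2 6 7 9 3 5 4 8)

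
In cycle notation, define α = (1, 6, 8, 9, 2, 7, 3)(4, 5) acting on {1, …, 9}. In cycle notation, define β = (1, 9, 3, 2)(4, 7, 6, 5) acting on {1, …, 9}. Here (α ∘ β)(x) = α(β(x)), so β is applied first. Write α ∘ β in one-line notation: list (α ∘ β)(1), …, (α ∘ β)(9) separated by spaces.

For each element, apply β then α: 1 → 9 → 2; 2 → 1 → 6; 3 → 2 → 7; 4 → 7 → 3; 5 → 4 → 5; 6 → 5 → 4; 7 → 6 → 8; 8 → 8 → 9; 9 → 3 → 1.
So α ∘ β in one-line form is 2 6 7 3 5 4 8 9 1.

2 6 7 3 5 4 8 9 1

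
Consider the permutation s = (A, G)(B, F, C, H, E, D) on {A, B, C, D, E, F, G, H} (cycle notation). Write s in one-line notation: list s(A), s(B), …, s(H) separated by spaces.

G F H B D C A E

Image by image: A↦G, B↦F, C↦H, D↦B, E↦D, F↦C, G↦A, H↦E.
So the one-line form is G F H B D C A E.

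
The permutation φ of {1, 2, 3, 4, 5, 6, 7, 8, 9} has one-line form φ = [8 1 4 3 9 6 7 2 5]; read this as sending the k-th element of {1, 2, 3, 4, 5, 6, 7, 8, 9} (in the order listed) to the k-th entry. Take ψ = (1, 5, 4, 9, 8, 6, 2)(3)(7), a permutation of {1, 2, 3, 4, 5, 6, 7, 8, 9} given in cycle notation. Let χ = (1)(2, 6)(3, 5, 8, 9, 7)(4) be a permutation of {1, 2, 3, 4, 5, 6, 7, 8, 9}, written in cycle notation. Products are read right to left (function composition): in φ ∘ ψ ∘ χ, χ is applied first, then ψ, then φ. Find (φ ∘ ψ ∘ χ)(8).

2

Chase 8: χ(8) = 9; ψ(9) = 8; φ(8) = 2. Hence (φ ∘ ψ ∘ χ)(8) = 2.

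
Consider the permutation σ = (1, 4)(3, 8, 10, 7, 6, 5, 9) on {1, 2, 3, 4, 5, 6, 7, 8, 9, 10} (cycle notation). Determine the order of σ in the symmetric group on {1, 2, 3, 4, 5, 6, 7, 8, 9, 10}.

14

The cycle type of σ is (7, 2, 1).
The order is lcm(7, 2) = 14.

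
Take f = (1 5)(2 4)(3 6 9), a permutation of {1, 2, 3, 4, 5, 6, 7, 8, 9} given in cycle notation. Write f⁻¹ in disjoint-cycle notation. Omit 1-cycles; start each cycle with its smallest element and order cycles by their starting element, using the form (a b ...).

If f sends a → b within a cycle, f⁻¹ sends b → a; equivalently, reverse each cycle.
After reversing and putting each cycle's least element first, f⁻¹ = (1 5)(2 4)(3 9 6).

(1 5)(2 4)(3 9 6)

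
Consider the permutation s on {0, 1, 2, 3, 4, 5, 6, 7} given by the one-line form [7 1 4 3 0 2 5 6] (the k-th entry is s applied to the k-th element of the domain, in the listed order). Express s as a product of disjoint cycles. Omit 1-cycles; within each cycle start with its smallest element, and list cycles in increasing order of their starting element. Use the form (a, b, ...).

Iterating s from 0 gives 0 → 7 → 6 → 5 → 2 → 4 → 0; that is the 6-cycle (0, 7, 6, 5, 2, 4).
Repeating from the next unused element and collecting all non-trivial cycles gives (0, 7, 6, 5, 2, 4).

(0, 7, 6, 5, 2, 4)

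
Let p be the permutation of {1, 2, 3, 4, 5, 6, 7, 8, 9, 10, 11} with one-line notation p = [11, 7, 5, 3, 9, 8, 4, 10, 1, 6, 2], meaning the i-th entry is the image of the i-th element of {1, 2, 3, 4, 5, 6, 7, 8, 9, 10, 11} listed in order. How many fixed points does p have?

No element satisfies p(x) = x, so there are 0 fixed points.

0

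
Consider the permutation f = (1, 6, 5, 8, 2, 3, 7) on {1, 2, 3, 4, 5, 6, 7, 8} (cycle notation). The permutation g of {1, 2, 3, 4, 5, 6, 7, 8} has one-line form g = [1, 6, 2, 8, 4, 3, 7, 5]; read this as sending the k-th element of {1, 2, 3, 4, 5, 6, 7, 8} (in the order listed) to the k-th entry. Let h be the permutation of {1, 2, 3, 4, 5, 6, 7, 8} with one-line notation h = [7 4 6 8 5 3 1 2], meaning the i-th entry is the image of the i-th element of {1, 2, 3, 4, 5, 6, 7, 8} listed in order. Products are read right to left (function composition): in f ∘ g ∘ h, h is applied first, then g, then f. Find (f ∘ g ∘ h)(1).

Apply the permutations in order: h(1) = 7, then g(7) = 7, then f(7) = 1. So (f ∘ g ∘ h)(1) = 1.

1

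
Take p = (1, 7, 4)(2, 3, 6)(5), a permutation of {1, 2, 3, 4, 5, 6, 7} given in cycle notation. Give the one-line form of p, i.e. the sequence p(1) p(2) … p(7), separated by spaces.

Each element maps to the next entry in its cycle (wrapping to the front): 1→7, 2→3, 3→6, 4→1, 5→5, 6→2, 7→4.
So the one-line form is 7 3 6 1 5 2 4.

7 3 6 1 5 2 4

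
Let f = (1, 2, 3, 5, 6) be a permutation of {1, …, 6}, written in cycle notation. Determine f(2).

3

2 appears in (1, 2, 3, 5, 6); the next entry (wrapping around) is 3.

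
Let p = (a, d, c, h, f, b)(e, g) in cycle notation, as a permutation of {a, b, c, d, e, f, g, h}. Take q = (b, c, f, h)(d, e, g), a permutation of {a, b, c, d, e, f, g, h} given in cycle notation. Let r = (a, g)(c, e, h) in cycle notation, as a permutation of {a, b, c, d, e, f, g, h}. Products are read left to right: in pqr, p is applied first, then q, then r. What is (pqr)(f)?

e

(pqr)(f) = r(q(p(f))). p(f) = b, then q(b) = c, then r(c) = e, so the result is e.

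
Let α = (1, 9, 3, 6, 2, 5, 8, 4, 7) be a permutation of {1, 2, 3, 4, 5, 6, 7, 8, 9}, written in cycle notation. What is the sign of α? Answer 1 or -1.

1

The cycle lengths are 9.
A cycle is odd iff its length is even; α has 0 even-length cycles, so sgn(α) = (−1)^0 and α is even.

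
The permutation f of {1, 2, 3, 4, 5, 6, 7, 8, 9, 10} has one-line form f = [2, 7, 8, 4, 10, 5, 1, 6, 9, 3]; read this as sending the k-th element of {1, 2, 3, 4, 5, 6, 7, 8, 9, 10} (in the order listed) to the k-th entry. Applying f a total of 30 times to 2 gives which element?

Tracing 2 → 7 → … returns to 2 after 3 steps, so 2 lies in a 3-cycle (1 2 7).
On a 3-cycle, f^3 is the identity, so f^30 = f^0 there (30 ≡ 0 mod 3).
So f^30(2) = 2.

2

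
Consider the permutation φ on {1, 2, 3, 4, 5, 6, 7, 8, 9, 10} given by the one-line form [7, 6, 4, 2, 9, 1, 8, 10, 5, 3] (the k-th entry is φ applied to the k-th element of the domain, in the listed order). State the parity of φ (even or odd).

even

In disjoint-cycle form the cycle lengths are 8, 2.
A cycle is odd iff its length is even; φ has 2 even-length cycles, so sgn(φ) = (−1)^2 and φ is even.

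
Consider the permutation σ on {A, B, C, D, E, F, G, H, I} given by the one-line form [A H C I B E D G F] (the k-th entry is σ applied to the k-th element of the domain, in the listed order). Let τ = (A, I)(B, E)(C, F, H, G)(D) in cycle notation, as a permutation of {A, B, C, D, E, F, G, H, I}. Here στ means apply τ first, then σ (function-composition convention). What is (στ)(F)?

G

(στ)(F) = σ(τ(F)). τ(F) = H, then σ(H) = G. So (στ)(F) = G.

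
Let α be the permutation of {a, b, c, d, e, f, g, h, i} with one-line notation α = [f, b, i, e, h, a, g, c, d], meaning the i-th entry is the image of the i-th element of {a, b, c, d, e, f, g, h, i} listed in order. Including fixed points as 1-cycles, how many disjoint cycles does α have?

The cycle decomposition is (a, f)(b)(c, i, d, e, h)(g), which has 4 cycles (counting 1-cycles).

4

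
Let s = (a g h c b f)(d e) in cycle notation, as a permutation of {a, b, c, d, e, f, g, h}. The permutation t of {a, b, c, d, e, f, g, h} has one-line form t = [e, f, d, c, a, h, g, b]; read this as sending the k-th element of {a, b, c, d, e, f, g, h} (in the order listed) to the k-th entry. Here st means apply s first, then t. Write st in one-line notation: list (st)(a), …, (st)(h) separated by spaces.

g h f a c e b d

(st)(x) = t(s(x)). Computing each image: t(s(a)) = t(g) = g, t(s(b)) = t(f) = h, t(s(c)) = t(b) = f, t(s(d)) = t(e) = a, t(s(e)) = t(d) = c, t(s(f)) = t(a) = e, t(s(g)) = t(h) = b, t(s(h)) = t(c) = d.
Hence st = [g h f a c e b d].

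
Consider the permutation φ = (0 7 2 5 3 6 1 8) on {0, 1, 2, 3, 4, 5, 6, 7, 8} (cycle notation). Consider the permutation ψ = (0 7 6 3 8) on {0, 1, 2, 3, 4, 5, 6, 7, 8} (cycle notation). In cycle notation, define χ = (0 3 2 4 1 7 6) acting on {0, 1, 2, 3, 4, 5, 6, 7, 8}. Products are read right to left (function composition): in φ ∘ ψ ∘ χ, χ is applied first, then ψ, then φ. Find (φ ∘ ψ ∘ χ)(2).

4

Chase 2: χ(2) = 4; ψ(4) = 4; φ(4) = 4. Hence (φ ∘ ψ ∘ χ)(2) = 4.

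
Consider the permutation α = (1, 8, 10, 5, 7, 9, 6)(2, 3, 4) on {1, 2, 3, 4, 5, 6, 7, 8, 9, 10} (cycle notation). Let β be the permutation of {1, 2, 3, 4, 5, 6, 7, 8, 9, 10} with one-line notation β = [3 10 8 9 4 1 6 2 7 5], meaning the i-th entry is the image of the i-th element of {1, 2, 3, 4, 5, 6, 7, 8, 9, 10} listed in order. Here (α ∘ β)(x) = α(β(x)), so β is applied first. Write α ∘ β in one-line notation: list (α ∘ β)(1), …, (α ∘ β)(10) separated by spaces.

4 5 10 6 2 8 1 3 9 7

(α ∘ β)(x) = α(β(x)). Computing each image: α(β(1)) = α(3) = 4, α(β(2)) = α(10) = 5, α(β(3)) = α(8) = 10, α(β(4)) = α(9) = 6, α(β(5)) = α(4) = 2, α(β(6)) = α(1) = 8, α(β(7)) = α(6) = 1, α(β(8)) = α(2) = 3, α(β(9)) = α(7) = 9, α(β(10)) = α(5) = 7.
Hence α ∘ β = [4 5 10 6 2 8 1 3 9 7].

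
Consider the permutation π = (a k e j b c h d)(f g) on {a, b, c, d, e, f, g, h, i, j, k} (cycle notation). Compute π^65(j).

j lies in the 8-cycle (a k e j b c h d).
Powers repeat with period 8 on this cycle, and 65 mod 8 = 1, so π^65(j) = π^1(j).
Stepping 1 place around the cycle: j → b.

b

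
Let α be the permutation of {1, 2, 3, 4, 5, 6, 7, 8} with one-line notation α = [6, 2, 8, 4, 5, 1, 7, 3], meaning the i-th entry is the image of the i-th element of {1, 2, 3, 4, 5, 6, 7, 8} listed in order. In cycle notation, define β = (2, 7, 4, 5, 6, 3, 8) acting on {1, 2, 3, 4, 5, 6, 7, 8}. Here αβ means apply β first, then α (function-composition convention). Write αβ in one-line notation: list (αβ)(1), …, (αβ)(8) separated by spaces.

(αβ)(x) = α(β(x)). Computing each image: α(β(1)) = α(1) = 6, α(β(2)) = α(7) = 7, α(β(3)) = α(8) = 3, α(β(4)) = α(5) = 5, α(β(5)) = α(6) = 1, α(β(6)) = α(3) = 8, α(β(7)) = α(4) = 4, α(β(8)) = α(2) = 2.
Hence αβ = [6 7 3 5 1 8 4 2].

6 7 3 5 1 8 4 2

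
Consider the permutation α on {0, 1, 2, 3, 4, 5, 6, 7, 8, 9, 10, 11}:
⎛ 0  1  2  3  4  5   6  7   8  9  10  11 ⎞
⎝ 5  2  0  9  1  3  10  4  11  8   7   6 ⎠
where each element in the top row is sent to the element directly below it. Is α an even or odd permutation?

odd

In disjoint-cycle form the cycle lengths are 12.
A cycle of length ℓ contributes ℓ−1 transpositions, so α is a product of 11 transpositions — odd.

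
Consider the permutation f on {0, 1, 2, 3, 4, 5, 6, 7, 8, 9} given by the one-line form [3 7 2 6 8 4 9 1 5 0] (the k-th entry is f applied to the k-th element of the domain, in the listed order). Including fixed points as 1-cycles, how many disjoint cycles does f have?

The cycle decomposition is (0 3 6 9)(1 7)(2)(4 8 5), which has 4 cycles (counting 1-cycles).

4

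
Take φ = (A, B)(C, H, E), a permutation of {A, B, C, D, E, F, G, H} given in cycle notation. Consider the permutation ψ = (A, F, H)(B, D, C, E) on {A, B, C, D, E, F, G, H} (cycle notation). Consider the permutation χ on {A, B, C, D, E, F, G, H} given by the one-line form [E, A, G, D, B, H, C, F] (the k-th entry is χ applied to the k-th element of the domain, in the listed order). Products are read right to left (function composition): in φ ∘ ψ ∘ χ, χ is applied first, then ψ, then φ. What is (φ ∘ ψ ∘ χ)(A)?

Apply the permutations in order: χ(A) = E, then ψ(E) = B, then φ(B) = A. So (φ ∘ ψ ∘ χ)(A) = A.

A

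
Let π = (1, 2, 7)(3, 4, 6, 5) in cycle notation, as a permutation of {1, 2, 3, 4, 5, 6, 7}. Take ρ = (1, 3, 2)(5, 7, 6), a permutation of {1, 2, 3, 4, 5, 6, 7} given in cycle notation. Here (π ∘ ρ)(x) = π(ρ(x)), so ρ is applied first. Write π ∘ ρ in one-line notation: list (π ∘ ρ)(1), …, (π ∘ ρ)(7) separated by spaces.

For each element, apply ρ then π: 1 → 3 → 4; 2 → 1 → 2; 3 → 2 → 7; 4 → 4 → 6; 5 → 7 → 1; 6 → 5 → 3; 7 → 6 → 5.
So π ∘ ρ in one-line form is 4 2 7 6 1 3 5.

4 2 7 6 1 3 5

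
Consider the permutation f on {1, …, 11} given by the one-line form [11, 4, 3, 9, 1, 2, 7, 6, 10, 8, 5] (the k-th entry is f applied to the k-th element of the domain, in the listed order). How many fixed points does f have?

The fixed points (elements with f(x) = x) are {3, 7}, so there are 2.

2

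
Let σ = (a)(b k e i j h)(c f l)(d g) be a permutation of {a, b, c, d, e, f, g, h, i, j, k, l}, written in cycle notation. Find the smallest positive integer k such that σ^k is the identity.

6

The cycle type of σ is (6, 3, 2, 1).
Since disjoint cycles commute, ord(σ) = lcm(6, 3, 2) = 6.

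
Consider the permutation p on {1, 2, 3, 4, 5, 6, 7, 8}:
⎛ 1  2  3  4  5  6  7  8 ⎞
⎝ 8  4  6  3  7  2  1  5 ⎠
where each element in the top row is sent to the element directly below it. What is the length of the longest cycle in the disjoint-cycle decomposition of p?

4

Decomposing into disjoint cycles gives (1, 8, 5, 7)(2, 4, 3, 6); the longest has length 4.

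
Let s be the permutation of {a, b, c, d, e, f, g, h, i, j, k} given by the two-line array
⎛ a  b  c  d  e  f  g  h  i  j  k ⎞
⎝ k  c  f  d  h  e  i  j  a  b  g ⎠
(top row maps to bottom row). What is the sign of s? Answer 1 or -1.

1

In disjoint-cycle form the cycle lengths are 6, 4, 1.
A cycle is odd iff its length is even; s has 2 even-length cycles, so sgn(s) = (−1)^2 and s is even.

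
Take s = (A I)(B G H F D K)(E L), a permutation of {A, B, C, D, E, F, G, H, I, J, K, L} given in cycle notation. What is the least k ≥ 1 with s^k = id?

6

The disjoint cycles have lengths 6, 2, 2, 1, 1.
The order of s is the least common multiple of its cycle lengths: lcm(6, 2, 2) = 6.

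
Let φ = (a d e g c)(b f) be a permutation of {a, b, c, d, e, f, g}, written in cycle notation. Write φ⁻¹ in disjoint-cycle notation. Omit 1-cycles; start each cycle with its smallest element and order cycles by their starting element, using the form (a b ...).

If φ sends a → b within a cycle, φ⁻¹ sends b → a; equivalently, reverse each cycle.
Reversing each cycle of φ and rotating so the smallest element leads gives (a c g e d)(b f).

(a c g e d)(b f)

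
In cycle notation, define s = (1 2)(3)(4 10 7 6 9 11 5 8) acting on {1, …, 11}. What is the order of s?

The cycle type of s is (8, 2, 1).
The order of s is the least common multiple of its cycle lengths: lcm(8, 2) = 8.

8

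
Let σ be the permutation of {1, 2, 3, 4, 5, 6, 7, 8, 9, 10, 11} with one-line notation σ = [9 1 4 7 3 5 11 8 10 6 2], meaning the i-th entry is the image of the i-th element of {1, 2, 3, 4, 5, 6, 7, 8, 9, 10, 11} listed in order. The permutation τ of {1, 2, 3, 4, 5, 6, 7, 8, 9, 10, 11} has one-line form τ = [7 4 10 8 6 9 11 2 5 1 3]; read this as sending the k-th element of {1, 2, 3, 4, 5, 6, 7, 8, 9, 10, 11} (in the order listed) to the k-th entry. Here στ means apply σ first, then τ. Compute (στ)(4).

11

σ(4) = 7, then τ(7) = 11; composing gives (στ)(4) = 11.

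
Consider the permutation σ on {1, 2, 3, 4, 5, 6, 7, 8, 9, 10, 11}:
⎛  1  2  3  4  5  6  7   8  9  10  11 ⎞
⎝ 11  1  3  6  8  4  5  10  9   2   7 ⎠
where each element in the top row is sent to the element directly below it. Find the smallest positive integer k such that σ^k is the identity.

14

Decomposing into disjoint cycles gives cycle lengths 7, 2, 1, 1.
The order is lcm(7, 2) = 14.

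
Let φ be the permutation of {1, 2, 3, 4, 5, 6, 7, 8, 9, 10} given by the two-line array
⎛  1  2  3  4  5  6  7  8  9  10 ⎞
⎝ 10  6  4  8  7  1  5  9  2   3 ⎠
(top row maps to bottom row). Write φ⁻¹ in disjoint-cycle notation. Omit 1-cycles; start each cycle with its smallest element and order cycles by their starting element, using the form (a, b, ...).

(1, 6, 2, 9, 8, 4, 3, 10)(5, 7)

First write φ in disjoint cycles: (1, 10, 3, 4, 8, 9, 2, 6)(5, 7).
The inverse reverses every cycle; in canonical form, φ⁻¹ = (1, 6, 2, 9, 8, 4, 3, 10)(5, 7).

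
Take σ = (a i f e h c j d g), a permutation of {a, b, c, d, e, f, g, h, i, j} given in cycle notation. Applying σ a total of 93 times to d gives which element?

i

d lies in the 9-cycle (a i f e h c j d g).
Since the cycle has length 9, σ^93 acts on it the same as σ^3 (93 mod 9 = 3).
Advancing 3 steps from d: d → g → a → i.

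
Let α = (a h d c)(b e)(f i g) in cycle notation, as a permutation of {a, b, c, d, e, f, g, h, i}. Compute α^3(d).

h

d lies in the 4-cycle (a h d c).
Stepping 3 places around the cycle: d → c → a → h.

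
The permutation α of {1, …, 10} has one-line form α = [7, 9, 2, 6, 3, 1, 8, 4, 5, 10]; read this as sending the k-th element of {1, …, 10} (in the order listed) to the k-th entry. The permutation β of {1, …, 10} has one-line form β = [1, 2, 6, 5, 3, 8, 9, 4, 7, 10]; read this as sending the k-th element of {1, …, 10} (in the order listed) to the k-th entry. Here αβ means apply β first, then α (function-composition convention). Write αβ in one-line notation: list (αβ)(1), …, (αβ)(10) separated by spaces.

For each element, apply β then α: 1 → 1 → 7; 2 → 2 → 9; 3 → 6 → 1; 4 → 5 → 3; 5 → 3 → 2; 6 → 8 → 4; 7 → 9 → 5; 8 → 4 → 6; 9 → 7 → 8; 10 → 10 → 10.
So αβ in one-line form is 7 9 1 3 2 4 5 6 8 10.

7 9 1 3 2 4 5 6 8 10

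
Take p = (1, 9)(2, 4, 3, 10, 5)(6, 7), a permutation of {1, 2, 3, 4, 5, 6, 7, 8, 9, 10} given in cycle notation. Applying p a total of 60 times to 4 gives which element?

4

4 lies in the 5-cycle (2, 4, 3, 10, 5).
Since the cycle has length 5, p^60 acts on it the same as p^0 (60 mod 5 = 0).
So p^60(4) = 4.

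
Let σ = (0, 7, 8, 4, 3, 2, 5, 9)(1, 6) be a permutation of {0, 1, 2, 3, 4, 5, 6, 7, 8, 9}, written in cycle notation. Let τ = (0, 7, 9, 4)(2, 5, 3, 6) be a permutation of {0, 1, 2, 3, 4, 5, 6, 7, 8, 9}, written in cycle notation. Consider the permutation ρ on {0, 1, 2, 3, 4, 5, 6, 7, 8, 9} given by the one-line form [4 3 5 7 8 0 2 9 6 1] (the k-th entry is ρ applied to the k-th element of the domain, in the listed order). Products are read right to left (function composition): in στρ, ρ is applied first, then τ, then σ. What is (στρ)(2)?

2

Chase 2: ρ(2) = 5; τ(5) = 3; σ(3) = 2. Hence (στρ)(2) = 2.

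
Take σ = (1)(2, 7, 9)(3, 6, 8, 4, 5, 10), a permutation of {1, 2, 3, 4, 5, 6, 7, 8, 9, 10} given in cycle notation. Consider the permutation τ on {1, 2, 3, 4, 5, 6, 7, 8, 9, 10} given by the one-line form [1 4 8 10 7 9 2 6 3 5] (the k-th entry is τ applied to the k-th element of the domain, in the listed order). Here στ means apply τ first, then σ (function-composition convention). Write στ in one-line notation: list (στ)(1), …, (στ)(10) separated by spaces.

1 5 4 3 9 2 7 8 6 10

(στ)(x) = σ(τ(x)). Computing each image: σ(τ(1)) = σ(1) = 1, σ(τ(2)) = σ(4) = 5, σ(τ(3)) = σ(8) = 4, σ(τ(4)) = σ(10) = 3, σ(τ(5)) = σ(7) = 9, σ(τ(6)) = σ(9) = 2, σ(τ(7)) = σ(2) = 7, σ(τ(8)) = σ(6) = 8, σ(τ(9)) = σ(3) = 6, σ(τ(10)) = σ(5) = 10.
Hence στ = [1 5 4 3 9 2 7 8 6 10].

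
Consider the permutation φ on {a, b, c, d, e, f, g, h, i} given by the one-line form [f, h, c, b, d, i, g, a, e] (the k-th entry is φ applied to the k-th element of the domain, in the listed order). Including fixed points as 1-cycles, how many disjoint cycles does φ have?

3

The cycle decomposition is (a f i e d b h)(c)(g), which has 3 cycles (counting 1-cycles).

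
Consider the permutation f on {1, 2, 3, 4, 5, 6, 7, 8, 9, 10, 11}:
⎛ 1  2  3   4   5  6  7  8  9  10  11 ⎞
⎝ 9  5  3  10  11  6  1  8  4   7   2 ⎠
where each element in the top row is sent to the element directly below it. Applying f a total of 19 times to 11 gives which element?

2

Tracing 11 → 2 → … returns to 11 after 3 steps, so 11 lies in a 3-cycle (2 5 11).
Powers repeat with period 3 on this cycle, and 19 mod 3 = 1, so f^19(11) = f^1(11).
Stepping 1 place around the cycle: 11 → 2.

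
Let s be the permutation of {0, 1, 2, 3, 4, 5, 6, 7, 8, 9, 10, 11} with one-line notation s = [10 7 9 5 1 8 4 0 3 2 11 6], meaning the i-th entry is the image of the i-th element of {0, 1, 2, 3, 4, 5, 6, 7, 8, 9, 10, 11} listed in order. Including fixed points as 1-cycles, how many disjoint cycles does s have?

The cycle decomposition is (0, 10, 11, 6, 4, 1, 7)(2, 9)(3, 5, 8), which has 3 cycles (counting 1-cycles).

3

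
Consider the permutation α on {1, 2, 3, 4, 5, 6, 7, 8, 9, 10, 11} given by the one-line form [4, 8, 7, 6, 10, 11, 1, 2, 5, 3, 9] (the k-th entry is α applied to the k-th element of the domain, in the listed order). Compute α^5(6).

3

Tracing 6 → 11 → … returns to 6 after 9 steps, so 6 lies in a 9-cycle (1 4 6 11 9 5 10 3 7).
Advancing 5 steps from 6: 6 → 11 → 9 → 5 → 10 → 3.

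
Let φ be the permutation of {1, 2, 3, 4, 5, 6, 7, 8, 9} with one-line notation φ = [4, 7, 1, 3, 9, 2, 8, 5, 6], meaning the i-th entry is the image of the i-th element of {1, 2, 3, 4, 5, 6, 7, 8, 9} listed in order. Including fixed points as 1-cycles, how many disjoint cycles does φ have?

2

The cycle decomposition is (1, 4, 3)(2, 7, 8, 5, 9, 6), which has 2 cycles (counting 1-cycles).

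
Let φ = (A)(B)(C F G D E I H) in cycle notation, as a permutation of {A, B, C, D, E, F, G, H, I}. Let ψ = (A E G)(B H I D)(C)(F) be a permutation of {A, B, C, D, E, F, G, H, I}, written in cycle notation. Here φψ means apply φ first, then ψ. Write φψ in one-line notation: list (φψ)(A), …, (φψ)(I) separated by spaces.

(φψ)(x) = ψ(φ(x)). Computing each image: ψ(φ(A)) = ψ(A) = E, ψ(φ(B)) = ψ(B) = H, ψ(φ(C)) = ψ(F) = F, ψ(φ(D)) = ψ(E) = G, ψ(φ(E)) = ψ(I) = D, ψ(φ(F)) = ψ(G) = A, ψ(φ(G)) = ψ(D) = B, ψ(φ(H)) = ψ(C) = C, ψ(φ(I)) = ψ(H) = I.
Hence φψ = [E H F G D A B C I].

E H F G D A B C I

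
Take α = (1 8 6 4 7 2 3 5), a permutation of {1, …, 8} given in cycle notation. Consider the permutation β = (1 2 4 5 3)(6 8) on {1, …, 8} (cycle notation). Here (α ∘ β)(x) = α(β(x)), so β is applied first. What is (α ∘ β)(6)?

β(6) = 8, then α(8) = 6; composing gives (α ∘ β)(6) = 6.

6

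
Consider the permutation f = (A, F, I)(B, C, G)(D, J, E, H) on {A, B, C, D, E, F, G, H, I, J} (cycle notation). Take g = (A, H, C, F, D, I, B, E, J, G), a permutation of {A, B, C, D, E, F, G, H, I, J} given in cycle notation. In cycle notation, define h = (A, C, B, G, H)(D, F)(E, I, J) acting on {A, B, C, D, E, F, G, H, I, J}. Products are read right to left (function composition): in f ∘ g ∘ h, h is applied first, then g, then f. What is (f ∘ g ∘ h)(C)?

H

Chase C: h(C) = B; g(B) = E; f(E) = H. Hence (f ∘ g ∘ h)(C) = H.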